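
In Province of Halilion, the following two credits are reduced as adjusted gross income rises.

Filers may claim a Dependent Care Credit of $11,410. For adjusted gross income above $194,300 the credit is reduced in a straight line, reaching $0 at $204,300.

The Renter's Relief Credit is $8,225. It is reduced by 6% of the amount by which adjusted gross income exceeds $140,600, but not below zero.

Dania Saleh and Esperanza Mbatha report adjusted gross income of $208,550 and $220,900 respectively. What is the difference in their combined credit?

Dania ($208,550): Dependent Care Credit: $208,550 is at or above $204,300, so the credit is $0. Renter's Relief Credit: 6% of the $67,950 excess over $140,600 is $4,077; credit = $8,225 − $4,077 = $4,148. total $0 + $4,148 = $4,148
Esperanza ($220,900): Dependent Care Credit: $220,900 is at or above $204,300, so the credit is $0. Renter's Relief Credit: 6% of the $80,300 excess over $140,600 is $4,818; credit = $8,225 − $4,818 = $3,407. total $0 + $3,407 = $3,407
Difference: |$4,148 − $3,407| = $741.

$741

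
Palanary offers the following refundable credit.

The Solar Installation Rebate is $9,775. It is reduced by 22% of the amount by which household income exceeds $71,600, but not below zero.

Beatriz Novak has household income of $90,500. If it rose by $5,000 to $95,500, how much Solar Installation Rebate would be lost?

At $90,500 — 22% of the $18,900 excess over $71,600 is $4,158; credit = $9,775 − $4,158 = $5,617.
At $95,500 — 22% of the $23,900 excess over $71,600 is $5,258; credit = $9,775 − $5,258 = $4,517.
Lost: $5,617 − $4,517 = $1,100.

$1,100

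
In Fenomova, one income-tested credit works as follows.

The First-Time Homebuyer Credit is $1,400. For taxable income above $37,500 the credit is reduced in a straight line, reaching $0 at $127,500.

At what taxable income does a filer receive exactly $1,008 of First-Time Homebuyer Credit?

$1,008 is 1,008/1,400 of the full $1,400, so 392/1,400 of the $90,000 range has been used: income = $37,500 + $90,000 × 392/1,400 = $62,700.

$62,700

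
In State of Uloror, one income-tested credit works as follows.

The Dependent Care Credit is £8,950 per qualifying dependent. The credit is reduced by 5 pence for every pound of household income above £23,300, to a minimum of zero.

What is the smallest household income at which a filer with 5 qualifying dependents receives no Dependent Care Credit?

£918,300

Full credit = 5 × £8,950 = £44,750.
The credit falls by 5% of each pound above £23,300, so it reaches zero when the excess is £44,750 / 5% = £895,000: income = £23,300 + £895,000 = £918,300.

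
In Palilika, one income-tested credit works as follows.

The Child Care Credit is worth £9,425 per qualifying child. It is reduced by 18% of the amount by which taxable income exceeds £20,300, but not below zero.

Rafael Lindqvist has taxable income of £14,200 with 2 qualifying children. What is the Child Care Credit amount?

£18,850

Child Care Credit: base = 2 × £9,425 = £18,850. £14,200 is at or below the £20,300 threshold, so the full £18,850 applies.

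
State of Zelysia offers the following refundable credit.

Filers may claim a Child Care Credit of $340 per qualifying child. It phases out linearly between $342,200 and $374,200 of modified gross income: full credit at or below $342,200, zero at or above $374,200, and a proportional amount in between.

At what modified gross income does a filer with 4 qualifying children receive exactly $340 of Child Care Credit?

Full credit = 4 × $340 = $1,360.
$340 is 340/1,360 of the full $1,360, so 1,020/1,360 of the $32,000 range has been used: income = $342,200 + $32,000 × 1,020/1,360 = $366,200.

$366,200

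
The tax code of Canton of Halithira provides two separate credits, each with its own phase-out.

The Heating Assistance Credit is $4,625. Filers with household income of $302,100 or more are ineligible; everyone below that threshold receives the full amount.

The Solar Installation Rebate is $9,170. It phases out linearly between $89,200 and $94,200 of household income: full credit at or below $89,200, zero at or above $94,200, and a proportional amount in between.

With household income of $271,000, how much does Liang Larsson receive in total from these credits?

$4,625

Heating Assistance Credit: $271,000 is below the $302,100 cutoff, so the full $4,625 applies.
Solar Installation Rebate: $271,000 is at or above $94,200, so the credit is $0.
Total: $4,625 + $0 = $4,625.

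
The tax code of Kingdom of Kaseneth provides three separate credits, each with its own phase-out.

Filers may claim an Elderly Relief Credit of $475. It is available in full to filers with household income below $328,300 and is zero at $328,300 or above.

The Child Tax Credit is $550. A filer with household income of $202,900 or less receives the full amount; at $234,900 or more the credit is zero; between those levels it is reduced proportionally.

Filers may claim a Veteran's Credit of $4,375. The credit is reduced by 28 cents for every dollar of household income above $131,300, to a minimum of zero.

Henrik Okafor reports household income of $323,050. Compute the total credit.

$475

Elderly Relief Credit: $323,050 is below the $328,300 cutoff, so the full $475 applies.
Child Tax Credit: $323,050 is at or above $234,900, so the credit is $0.
Veteran's Credit: 28% of the $191,750 excess over $131,300 is $53,690 ≥ base, so the credit is $0.
Total: $475 + $0 + $0 = $475.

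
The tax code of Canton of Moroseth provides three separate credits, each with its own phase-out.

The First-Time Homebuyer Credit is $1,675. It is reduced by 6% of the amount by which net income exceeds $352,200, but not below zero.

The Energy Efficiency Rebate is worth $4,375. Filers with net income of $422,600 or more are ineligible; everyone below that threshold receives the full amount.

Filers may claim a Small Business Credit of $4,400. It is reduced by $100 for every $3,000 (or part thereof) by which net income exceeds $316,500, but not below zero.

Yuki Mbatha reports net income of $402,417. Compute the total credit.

$5,875

First-Time Homebuyer Credit: 6% of the $50,217 excess over $352,200 is $3,013.02 ≥ base, so the credit is $0.
Energy Efficiency Rebate: $402,417 is below the $422,600 cutoff, so the full $4,375 applies.
Small Business Credit: income exceeds $316,500 by $85,917, which is 29 full-or-partial $3,000 increments; reduction = 29 × $100 = $2,900, leaving $1,500.
Total: $0 + $4,375 + $1,500 = $5,875.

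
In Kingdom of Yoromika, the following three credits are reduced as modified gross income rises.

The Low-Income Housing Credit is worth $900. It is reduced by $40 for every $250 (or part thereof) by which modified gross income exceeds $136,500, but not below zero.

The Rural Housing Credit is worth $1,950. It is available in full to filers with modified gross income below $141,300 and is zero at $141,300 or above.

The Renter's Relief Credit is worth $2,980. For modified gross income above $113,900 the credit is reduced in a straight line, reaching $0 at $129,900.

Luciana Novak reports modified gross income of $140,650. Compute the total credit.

Low-Income Housing Credit: income exceeds $136,500 by $4,150, which is 17 full-or-partial $250 increments; reduction = 17 × $40 = $680, leaving $220.
Rural Housing Credit: $140,650 is below the $141,300 cutoff, so the full $1,950 applies.
Renter's Relief Credit: $140,650 is at or above $129,900, so the credit is $0.
Total: $220 + $1,950 + $0 = $2,170.

$2,170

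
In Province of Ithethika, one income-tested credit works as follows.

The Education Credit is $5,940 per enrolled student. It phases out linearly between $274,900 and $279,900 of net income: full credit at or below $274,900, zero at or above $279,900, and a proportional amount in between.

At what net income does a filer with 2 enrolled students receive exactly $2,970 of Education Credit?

$278,650

Full credit = 2 × $5,940 = $11,880.
$2,970 is 2,970/11,880 of the full $11,880, so 8,910/11,880 of the $5,000 range has been used: income = $274,900 + $5,000 × 8,910/11,880 = $278,650.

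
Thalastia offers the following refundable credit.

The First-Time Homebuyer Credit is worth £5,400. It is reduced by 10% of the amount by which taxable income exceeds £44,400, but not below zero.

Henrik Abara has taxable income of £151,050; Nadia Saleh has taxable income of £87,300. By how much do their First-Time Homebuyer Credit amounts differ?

£1,110

Henrik (£151,050): First-Time Homebuyer Credit: 10% of the £106,650 excess over £44,400 is £10,665 ≥ base, so the credit is £0.
Nadia (£87,300): First-Time Homebuyer Credit: 10% of the £42,900 excess over £44,400 is £4,290; credit = £5,400 − £4,290 = £1,110.
Difference: |£0 − £1,110| = £1,110.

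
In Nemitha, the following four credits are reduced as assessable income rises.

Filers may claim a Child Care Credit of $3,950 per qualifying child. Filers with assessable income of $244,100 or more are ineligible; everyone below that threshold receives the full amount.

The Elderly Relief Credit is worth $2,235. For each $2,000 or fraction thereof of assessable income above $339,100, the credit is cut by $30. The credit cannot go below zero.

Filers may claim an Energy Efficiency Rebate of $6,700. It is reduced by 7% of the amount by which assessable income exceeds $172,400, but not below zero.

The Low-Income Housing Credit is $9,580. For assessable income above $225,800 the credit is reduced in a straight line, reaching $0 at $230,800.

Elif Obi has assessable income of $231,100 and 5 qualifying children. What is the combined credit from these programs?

$24,576

Child Care Credit: base = 5 × $3,950 = $19,750. $231,100 is below the $244,100 cutoff, so the full $19,750 applies.
Elderly Relief Credit: $231,100 is at or below the $339,100 threshold, so the full $2,235 applies.
Energy Efficiency Rebate: 7% of the $58,700 excess over $172,400 is $4,109; credit = $6,700 − $4,109 = $2,591.
Low-Income Housing Credit: $231,100 is at or above $230,800, so the credit is $0.
Total: $19,750 + $2,235 + $2,591 + $0 = $24,576.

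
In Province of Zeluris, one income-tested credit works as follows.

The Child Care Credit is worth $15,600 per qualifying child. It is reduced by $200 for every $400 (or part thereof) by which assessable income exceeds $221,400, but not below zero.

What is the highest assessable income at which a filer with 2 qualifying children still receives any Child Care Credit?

$283,400

Full credit = 2 × $15,600 = $31,200.
After 155 increments the reduction is 155 × $200 = $31,000, leaving $200; one more increment wipes it out. Increment 155 ends at excess 155 × $400 = $62,000, so the highest qualifying income is $221,400 + $62,000 = $283,400.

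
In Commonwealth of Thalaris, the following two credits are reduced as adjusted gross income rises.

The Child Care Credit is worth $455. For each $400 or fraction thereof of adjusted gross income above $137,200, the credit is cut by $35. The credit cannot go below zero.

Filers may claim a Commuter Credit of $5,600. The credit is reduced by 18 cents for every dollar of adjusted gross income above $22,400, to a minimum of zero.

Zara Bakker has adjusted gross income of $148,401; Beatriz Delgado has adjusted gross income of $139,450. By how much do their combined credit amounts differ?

$245

Zara ($148,401): Child Care Credit: income exceeds $137,200 by $11,201 → 29 increments × $35 = $1,015 ≥ base, so the credit is $0. Commuter Credit: 18% of the $126,001 excess over $22,400 is $22,680.18 ≥ base, so the credit is $0. total $0 + $0 = $0
Beatriz ($139,450): Child Care Credit: income exceeds $137,200 by $2,250, which is 6 full-or-partial $400 increments; reduction = 6 × $35 = $210, leaving $245. Commuter Credit: 18% of the $117,050 excess over $22,400 is $21,069 ≥ base, so the credit is $0. total $245 + $0 = $245
Difference: |$0 − $245| = $245.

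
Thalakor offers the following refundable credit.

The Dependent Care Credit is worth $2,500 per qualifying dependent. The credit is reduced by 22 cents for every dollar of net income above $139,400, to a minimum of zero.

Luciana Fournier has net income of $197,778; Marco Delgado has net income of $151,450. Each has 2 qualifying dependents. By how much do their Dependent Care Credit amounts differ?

$2,349

Luciana ($197,778): Dependent Care Credit: base = 2 × $2,500 = $5,000. 22% of the $58,378 excess over $139,400 is $12,843.16 ≥ base, so the credit is $0.
Marco ($151,450): Dependent Care Credit: base = 2 × $2,500 = $5,000. 22% of the $12,050 excess over $139,400 is $2,651; credit = $5,000 − $2,651 = $2,349.
Difference: |$0 − $2,349| = $2,349.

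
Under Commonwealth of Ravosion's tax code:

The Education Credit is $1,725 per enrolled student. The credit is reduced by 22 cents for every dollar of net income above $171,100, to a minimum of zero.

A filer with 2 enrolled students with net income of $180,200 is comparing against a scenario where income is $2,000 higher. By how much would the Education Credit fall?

$440

At $180,200 — base = 2 × $1,725 = $3,450. 22% of the $9,100 excess over $171,100 is $2,002; credit = $3,450 − $2,002 = $1,448.
At $182,200 — base = 2 × $1,725 = $3,450. 22% of the $11,100 excess over $171,100 is $2,442; credit = $3,450 − $2,442 = $1,008.
Lost: $1,448 − $1,008 = $440.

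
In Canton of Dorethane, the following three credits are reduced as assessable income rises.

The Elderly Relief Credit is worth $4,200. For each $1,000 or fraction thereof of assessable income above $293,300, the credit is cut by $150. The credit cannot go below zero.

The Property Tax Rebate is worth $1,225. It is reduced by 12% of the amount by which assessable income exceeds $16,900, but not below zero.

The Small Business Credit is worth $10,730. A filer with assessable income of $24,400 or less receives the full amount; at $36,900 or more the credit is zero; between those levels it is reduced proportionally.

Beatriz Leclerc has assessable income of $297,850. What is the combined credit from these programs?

$3,450

Elderly Relief Credit: income exceeds $293,300 by $4,550, which is 5 full-or-partial $1,000 increments; reduction = 5 × $150 = $750, leaving $3,450.
Property Tax Rebate: 12% of the $280,950 excess over $16,900 is $33,714 ≥ base, so the credit is $0.
Small Business Credit: $297,850 is at or above $36,900, so the credit is $0.
Total: $3,450 + $0 + $0 = $3,450.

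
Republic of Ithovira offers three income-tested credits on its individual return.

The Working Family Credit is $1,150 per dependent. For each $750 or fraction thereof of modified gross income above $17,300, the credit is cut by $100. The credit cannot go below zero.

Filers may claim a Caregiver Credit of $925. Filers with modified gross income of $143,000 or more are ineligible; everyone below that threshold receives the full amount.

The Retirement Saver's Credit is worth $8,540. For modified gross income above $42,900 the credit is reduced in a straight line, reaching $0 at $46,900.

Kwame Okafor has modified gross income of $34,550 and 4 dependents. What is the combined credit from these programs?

$11,765

Working Family Credit: base = 4 × $1,150 = $4,600. income exceeds $17,300 by $17,250, which is 23 full-or-partial $750 increments; reduction = 23 × $100 = $2,300, leaving $2,300.
Caregiver Credit: $34,550 is below the $143,000 cutoff, so the full $925 applies.
Retirement Saver's Credit: $34,550 is at or below the $42,900 threshold, so the full $8,540 applies.
Total: $2,300 + $925 + $8,540 = $11,765.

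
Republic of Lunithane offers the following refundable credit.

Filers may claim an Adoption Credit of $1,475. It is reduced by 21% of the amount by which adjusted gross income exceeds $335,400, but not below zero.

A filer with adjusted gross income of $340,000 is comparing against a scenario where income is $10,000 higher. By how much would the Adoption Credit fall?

At $340,000 — 21% of the $4,600 excess over $335,400 is $966; credit = $1,475 − $966 = $509.
At $350,000 — 21% of the $14,600 excess over $335,400 is $3,066 ≥ base, so the credit is $0.
Lost: $509 − $0 = $509.

$509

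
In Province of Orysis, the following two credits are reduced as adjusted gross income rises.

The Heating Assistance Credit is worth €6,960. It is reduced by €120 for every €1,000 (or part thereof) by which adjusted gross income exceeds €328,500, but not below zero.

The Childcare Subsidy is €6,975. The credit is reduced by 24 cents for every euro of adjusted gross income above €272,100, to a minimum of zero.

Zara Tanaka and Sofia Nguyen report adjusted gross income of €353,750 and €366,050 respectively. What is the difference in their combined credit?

€1,440

Zara (€353,750): Heating Assistance Credit: income exceeds €328,500 by €25,250, which is 26 full-or-partial €1,000 increments; reduction = 26 × €120 = €3,120, leaving €3,840. Childcare Subsidy: 24% of the €81,650 excess over €272,100 is €19,596 ≥ base, so the credit is €0. total €3,840 + €0 = €3,840
Sofia (€366,050): Heating Assistance Credit: income exceeds €328,500 by €37,550, which is 38 full-or-partial €1,000 increments; reduction = 38 × €120 = €4,560, leaving €2,400. Childcare Subsidy: 24% of the €93,950 excess over €272,100 is €22,548 ≥ base, so the credit is €0. total €2,400 + €0 = €2,400
Difference: |€3,840 − €2,400| = €1,440.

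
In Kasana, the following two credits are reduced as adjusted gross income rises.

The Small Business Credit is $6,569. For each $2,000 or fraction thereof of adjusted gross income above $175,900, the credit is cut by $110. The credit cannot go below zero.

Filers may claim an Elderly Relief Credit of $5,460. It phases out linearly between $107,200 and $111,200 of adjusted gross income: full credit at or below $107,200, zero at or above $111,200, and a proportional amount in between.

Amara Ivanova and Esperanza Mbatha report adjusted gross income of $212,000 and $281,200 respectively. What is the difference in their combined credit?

$3,740

Amara ($212,000): Small Business Credit: income exceeds $175,900 by $36,100, which is 19 full-or-partial $2,000 increments; reduction = 19 × $110 = $2,090, leaving $4,479. Elderly Relief Credit: $212,000 is at or above $111,200, so the credit is $0. total $4,479 + $0 = $4,479
Esperanza ($281,200): Small Business Credit: income exceeds $175,900 by $105,300, which is 53 full-or-partial $2,000 increments; reduction = 53 × $110 = $5,830, leaving $739. Elderly Relief Credit: $281,200 is at or above $111,200, so the credit is $0. total $739 + $0 = $739
Difference: |$4,479 − $739| = $3,740.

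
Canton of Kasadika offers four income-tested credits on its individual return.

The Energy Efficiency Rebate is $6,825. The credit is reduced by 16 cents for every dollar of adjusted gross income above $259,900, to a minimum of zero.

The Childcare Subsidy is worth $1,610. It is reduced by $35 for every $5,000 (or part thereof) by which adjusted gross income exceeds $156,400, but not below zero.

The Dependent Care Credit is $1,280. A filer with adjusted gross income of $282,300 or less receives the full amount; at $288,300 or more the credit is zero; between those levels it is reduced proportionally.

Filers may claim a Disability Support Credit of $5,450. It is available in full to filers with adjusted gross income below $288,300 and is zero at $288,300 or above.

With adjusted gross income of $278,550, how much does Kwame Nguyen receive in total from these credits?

Energy Efficiency Rebate: 16% of the $18,650 excess over $259,900 is $2,984; credit = $6,825 − $2,984 = $3,841.
Childcare Subsidy: income exceeds $156,400 by $122,150, which is 25 full-or-partial $5,000 increments; reduction = 25 × $35 = $875, leaving $735.
Dependent Care Credit: $278,550 is at or below the $282,300 threshold, so the full $1,280 applies.
Disability Support Credit: $278,550 is below the $288,300 cutoff, so the full $5,450 applies.
Total: $3,841 + $735 + $1,280 + $5,450 = $11,306.

$11,306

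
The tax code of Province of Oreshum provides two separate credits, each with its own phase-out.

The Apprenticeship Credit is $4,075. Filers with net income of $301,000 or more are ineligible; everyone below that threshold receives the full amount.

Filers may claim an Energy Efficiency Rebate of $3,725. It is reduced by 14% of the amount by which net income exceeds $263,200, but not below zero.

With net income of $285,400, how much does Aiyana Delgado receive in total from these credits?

$4,692

Apprenticeship Credit: $285,400 is below the $301,000 cutoff, so the full $4,075 applies.
Energy Efficiency Rebate: 14% of the $22,200 excess over $263,200 is $3,108; credit = $3,725 − $3,108 = $617.
Total: $4,075 + $617 = $4,692.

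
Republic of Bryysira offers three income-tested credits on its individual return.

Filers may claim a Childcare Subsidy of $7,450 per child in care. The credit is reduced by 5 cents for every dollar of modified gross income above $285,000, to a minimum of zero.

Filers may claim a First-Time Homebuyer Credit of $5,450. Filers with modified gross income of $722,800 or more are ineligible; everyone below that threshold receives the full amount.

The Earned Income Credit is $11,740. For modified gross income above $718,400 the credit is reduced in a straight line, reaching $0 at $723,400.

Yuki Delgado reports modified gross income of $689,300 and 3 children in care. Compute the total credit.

Childcare Subsidy: base = 3 × $7,450 = $22,350. 5% of the $404,300 excess over $285,000 is $20,215; credit = $22,350 − $20,215 = $2,135.
First-Time Homebuyer Credit: $689,300 is below the $722,800 cutoff, so the full $5,450 applies.
Earned Income Credit: $689,300 is at or below the $718,400 threshold, so the full $11,740 applies.
Total: $2,135 + $5,450 + $11,740 = $19,325.

$19,325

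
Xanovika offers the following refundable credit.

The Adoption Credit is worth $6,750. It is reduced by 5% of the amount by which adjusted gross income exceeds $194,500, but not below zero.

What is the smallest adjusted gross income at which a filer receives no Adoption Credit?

The credit falls by 5% of each dollar above $194,500, so it reaches zero when the excess is $6,750 / 5% = $135,000: income = $194,500 + $135,000 = $329,500.

$329,500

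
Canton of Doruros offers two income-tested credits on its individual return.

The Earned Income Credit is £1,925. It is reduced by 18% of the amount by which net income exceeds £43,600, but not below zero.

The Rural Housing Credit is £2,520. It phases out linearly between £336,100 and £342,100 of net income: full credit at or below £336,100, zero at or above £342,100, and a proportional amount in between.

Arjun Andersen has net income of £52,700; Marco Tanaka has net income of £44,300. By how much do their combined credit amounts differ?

£1,512

Arjun (£52,700): Earned Income Credit: 18% of the £9,100 excess over £43,600 is £1,638; credit = £1,925 − £1,638 = £287. Rural Housing Credit: £52,700 is at or below the £336,100 threshold, so the full £2,520 applies. total £287 + £2,520 = £2,807
Marco (£44,300): Earned Income Credit: 18% of the £700 excess over £43,600 is £126; credit = £1,925 − £126 = £1,799. Rural Housing Credit: £44,300 is at or below the £336,100 threshold, so the full £2,520 applies. total £1,799 + £2,520 = £4,319
Difference: |£2,807 − £4,319| = £1,512.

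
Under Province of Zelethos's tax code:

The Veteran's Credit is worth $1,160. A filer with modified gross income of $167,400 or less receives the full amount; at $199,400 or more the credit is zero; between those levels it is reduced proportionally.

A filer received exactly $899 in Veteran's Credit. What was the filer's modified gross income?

$899 is 899/1,160 of the full $1,160, so 261/1,160 of the $32,000 range has been used: income = $167,400 + $32,000 × 261/1,160 = $174,600.

$174,600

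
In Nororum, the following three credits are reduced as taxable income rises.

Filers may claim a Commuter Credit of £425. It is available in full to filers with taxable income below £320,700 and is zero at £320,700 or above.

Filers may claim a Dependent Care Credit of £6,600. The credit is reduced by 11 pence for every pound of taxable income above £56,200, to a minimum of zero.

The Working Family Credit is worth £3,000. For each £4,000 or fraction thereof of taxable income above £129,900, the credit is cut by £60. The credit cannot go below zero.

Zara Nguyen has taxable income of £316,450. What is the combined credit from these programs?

£605

Commuter Credit: £316,450 is below the £320,700 cutoff, so the full £425 applies.
Dependent Care Credit: 11% of the £260,250 excess over £56,200 is £28,627.50 ≥ base, so the credit is £0.
Working Family Credit: income exceeds £129,900 by £186,550, which is 47 full-or-partial £4,000 increments; reduction = 47 × £60 = £2,820, leaving £180.
Total: £425 + £0 + £180 = £605.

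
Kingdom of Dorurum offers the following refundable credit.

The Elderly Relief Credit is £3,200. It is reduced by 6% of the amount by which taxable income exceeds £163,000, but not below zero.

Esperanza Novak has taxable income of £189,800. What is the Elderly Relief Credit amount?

Elderly Relief Credit: 6% of the £26,800 excess over £163,000 is £1,608; credit = £3,200 − £1,608 = £1,592.

£1,592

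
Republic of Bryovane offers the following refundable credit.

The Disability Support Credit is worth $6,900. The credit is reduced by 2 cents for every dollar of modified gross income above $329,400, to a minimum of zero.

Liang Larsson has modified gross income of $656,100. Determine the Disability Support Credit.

$366

Disability Support Credit: 2% of the $326,700 excess over $329,400 is $6,534; credit = $6,900 − $6,534 = $366.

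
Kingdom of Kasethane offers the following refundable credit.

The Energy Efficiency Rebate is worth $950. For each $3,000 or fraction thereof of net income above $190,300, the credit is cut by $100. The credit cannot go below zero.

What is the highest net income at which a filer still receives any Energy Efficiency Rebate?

After 9 increments the reduction is 9 × $100 = $900, leaving $50; one more increment wipes it out. Increment 9 ends at excess 9 × $3,000 = $27,000, so the highest qualifying income is $190,300 + $27,000 = $217,300.

$217,300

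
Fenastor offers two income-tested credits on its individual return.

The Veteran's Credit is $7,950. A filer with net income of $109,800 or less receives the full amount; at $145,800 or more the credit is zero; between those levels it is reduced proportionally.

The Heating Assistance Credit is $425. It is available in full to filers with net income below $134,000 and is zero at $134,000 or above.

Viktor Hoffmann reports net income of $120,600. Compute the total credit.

Veteran's Credit: $120,600 is $10,800 into a $36,000 phase-out range, leaving 25,200/36,000 of the credit: $7,950 × 25,200/36,000 = $5,565.
Heating Assistance Credit: $120,600 is below the $134,000 cutoff, so the full $425 applies.
Total: $5,565 + $425 = $5,990.

$5,990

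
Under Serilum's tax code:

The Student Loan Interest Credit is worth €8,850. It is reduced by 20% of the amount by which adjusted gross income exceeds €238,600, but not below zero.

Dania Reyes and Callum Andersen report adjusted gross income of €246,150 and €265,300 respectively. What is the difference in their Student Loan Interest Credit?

Dania (€246,150): Student Loan Interest Credit: 20% of the €7,550 excess over €238,600 is €1,510; credit = €8,850 − €1,510 = €7,340.
Callum (€265,300): Student Loan Interest Credit: 20% of the €26,700 excess over €238,600 is €5,340; credit = €8,850 − €5,340 = €3,510.
Difference: |€7,340 − €3,510| = €3,830.

€3,830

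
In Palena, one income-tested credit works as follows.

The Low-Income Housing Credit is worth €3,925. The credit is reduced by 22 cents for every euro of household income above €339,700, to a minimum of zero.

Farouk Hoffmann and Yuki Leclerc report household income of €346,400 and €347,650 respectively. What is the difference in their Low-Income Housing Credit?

Farouk (€346,400): Low-Income Housing Credit: 22% of the €6,700 excess over €339,700 is €1,474; credit = €3,925 − €1,474 = €2,451.
Yuki (€347,650): Low-Income Housing Credit: 22% of the €7,950 excess over €339,700 is €1,749; credit = €3,925 − €1,749 = €2,176.
Difference: |€2,451 − €2,176| = €275.

€275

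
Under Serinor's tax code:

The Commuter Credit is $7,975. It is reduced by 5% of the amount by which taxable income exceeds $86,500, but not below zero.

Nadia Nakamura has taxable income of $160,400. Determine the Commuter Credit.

Commuter Credit: 5% of the $73,900 excess over $86,500 is $3,695; credit = $7,975 − $3,695 = $4,280.

$4,280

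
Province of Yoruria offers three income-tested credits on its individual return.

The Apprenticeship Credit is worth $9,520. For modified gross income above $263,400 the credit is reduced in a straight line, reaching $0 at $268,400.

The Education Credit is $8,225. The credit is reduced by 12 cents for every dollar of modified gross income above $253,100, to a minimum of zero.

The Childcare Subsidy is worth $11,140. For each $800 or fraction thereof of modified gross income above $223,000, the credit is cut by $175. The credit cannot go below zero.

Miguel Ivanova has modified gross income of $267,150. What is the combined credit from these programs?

$10,259

Apprenticeship Credit: $267,150 is $3,750 into a $5,000 phase-out range, leaving 1,250/5,000 of the credit: $9,520 × 1,250/5,000 = $2,380.
Education Credit: 12% of the $14,050 excess over $253,100 is $1,686; credit = $8,225 − $1,686 = $6,539.
Childcare Subsidy: income exceeds $223,000 by $44,150, which is 56 full-or-partial $800 increments; reduction = 56 × $175 = $9,800, leaving $1,340.
Total: $2,380 + $6,539 + $1,340 = $10,259.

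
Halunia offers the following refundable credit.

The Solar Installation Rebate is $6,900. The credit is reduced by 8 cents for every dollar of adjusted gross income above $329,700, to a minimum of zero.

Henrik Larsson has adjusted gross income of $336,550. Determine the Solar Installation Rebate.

$6,352

Solar Installation Rebate: 8% of the $6,850 excess over $329,700 is $548; credit = $6,900 − $548 = $6,352.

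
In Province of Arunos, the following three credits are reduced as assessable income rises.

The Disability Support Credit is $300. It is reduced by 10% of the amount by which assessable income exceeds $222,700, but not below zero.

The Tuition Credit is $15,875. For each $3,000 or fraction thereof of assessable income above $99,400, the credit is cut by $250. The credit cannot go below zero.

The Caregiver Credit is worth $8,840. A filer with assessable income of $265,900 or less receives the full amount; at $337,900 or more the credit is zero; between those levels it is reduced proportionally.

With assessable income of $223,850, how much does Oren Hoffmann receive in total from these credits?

Disability Support Credit: 10% of the $1,150 excess over $222,700 is $115; credit = $300 − $115 = $185.
Tuition Credit: income exceeds $99,400 by $124,450, which is 42 full-or-partial $3,000 increments; reduction = 42 × $250 = $10,500, leaving $5,375.
Caregiver Credit: $223,850 is at or below the $265,900 threshold, so the full $8,840 applies.
Total: $185 + $5,375 + $8,840 = $14,400.

$14,400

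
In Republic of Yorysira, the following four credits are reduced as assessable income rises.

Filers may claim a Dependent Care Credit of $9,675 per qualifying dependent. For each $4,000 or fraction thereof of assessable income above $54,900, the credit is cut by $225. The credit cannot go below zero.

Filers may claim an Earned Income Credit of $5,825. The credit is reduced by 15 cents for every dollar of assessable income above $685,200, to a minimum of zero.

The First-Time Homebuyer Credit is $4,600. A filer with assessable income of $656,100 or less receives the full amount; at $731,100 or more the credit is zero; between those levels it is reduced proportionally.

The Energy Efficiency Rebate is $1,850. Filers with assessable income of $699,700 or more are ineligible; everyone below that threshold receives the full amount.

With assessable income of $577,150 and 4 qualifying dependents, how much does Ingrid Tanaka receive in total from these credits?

Dependent Care Credit: base = 4 × $9,675 = $38,700. income exceeds $54,900 by $522,250, which is 131 full-or-partial $4,000 increments; reduction = 131 × $225 = $29,475, leaving $9,225.
Earned Income Credit: $577,150 is at or below the $685,200 threshold, so the full $5,825 applies.
First-Time Homebuyer Credit: $577,150 is at or below the $656,100 threshold, so the full $4,600 applies.
Energy Efficiency Rebate: $577,150 is below the $699,700 cutoff, so the full $1,850 applies.
Total: $9,225 + $5,825 + $4,600 + $1,850 = $21,500.

$21,500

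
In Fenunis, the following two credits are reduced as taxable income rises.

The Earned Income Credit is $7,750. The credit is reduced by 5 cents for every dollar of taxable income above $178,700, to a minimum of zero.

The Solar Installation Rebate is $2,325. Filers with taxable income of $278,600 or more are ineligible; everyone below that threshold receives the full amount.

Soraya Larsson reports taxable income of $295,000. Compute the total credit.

$1,935

Earned Income Credit: 5% of the $116,300 excess over $178,700 is $5,815; credit = $7,750 − $5,815 = $1,935.
Solar Installation Rebate: $295,000 meets or exceeds the $278,600 cutoff, so the credit is $0.
Total: $1,935 + $0 = $1,935.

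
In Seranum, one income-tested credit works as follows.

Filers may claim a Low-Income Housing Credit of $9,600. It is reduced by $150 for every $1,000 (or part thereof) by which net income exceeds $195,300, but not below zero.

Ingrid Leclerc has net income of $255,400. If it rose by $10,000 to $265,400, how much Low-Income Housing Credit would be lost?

At $255,400 — income exceeds $195,300 by $60,100, which is 61 full-or-partial $1,000 increments; reduction = 61 × $150 = $9,150, leaving $450.
At $265,400 — income exceeds $195,300 by $70,100 → 71 increments × $150 = $10,650 ≥ base, so the credit is $0.
Lost: $450 − $0 = $450.

$450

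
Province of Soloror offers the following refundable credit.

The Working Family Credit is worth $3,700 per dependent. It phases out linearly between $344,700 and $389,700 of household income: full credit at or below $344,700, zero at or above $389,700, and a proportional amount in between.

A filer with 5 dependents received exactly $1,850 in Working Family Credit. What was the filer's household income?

Full credit = 5 × $3,700 = $18,500.
$1,850 is 1,850/18,500 of the full $18,500, so 16,650/18,500 of the $45,000 range has been used: income = $344,700 + $45,000 × 16,650/18,500 = $385,200.

$385,200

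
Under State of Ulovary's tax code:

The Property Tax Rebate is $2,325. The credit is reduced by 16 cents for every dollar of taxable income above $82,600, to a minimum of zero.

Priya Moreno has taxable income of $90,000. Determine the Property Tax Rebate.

Property Tax Rebate: 16% of the $7,400 excess over $82,600 is $1,184; credit = $2,325 − $1,184 = $1,141.

$1,141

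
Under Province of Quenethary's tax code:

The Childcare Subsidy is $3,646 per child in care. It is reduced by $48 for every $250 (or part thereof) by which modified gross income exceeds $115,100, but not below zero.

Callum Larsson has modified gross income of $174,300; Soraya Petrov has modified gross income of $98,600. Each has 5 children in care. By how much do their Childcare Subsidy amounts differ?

$11,376

Callum ($174,300): Childcare Subsidy: base = 5 × $3,646 = $18,230. income exceeds $115,100 by $59,200, which is 237 full-or-partial $250 increments; reduction = 237 × $48 = $11,376, leaving $6,854.
Soraya ($98,600): Childcare Subsidy: base = 5 × $3,646 = $18,230. $98,600 is at or below the $115,100 threshold, so the full $18,230 applies.
Difference: |$6,854 − $18,230| = $11,376.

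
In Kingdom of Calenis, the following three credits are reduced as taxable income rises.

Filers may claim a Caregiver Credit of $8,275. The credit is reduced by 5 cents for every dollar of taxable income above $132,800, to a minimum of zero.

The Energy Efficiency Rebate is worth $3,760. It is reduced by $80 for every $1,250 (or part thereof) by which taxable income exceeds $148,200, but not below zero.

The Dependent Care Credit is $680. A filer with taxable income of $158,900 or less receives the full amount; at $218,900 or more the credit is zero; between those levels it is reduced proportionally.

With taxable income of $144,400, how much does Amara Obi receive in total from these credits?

Caregiver Credit: 5% of the $11,600 excess over $132,800 is $580; credit = $8,275 − $580 = $7,695.
Energy Efficiency Rebate: $144,400 is at or below the $148,200 threshold, so the full $3,760 applies.
Dependent Care Credit: $144,400 is at or below the $158,900 threshold, so the full $680 applies.
Total: $7,695 + $3,760 + $680 = $12,135.

$12,135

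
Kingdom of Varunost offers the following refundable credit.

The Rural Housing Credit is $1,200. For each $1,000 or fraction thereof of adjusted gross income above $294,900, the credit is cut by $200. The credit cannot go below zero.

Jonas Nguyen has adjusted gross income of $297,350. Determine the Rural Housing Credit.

Rural Housing Credit: income exceeds $294,900 by $2,450, which is 3 full-or-partial $1,000 increments; reduction = 3 × $200 = $600, leaving $600.

$600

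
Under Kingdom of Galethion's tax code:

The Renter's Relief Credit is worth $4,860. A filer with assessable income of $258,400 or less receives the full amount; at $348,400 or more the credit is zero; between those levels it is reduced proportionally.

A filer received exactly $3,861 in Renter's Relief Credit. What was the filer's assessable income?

$3,861 is 3,861/4,860 of the full $4,860, so 999/4,860 of the $90,000 range has been used: income = $258,400 + $90,000 × 999/4,860 = $276,900.

$276,900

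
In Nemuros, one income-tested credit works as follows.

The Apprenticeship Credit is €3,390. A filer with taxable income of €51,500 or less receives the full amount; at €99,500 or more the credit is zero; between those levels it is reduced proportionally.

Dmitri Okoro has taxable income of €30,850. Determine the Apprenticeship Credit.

Apprenticeship Credit: €30,850 is at or below the €51,500 threshold, so the full €3,390 applies.

€3,390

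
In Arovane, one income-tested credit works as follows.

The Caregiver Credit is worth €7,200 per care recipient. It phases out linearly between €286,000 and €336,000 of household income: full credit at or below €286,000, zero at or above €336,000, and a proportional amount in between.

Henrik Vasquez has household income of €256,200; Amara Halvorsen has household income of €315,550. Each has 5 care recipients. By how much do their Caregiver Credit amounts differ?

Henrik (€256,200): Caregiver Credit: base = 5 × €7,200 = €36,000. €256,200 is at or below the €286,000 threshold, so the full €36,000 applies.
Amara (€315,550): Caregiver Credit: base = 5 × €7,200 = €36,000. €315,550 is €29,550 into a €50,000 phase-out range, leaving 20,450/50,000 of the credit: €36,000 × 20,450/50,000 = €14,724.
Difference: |€36,000 − €14,724| = €21,276.

€21,276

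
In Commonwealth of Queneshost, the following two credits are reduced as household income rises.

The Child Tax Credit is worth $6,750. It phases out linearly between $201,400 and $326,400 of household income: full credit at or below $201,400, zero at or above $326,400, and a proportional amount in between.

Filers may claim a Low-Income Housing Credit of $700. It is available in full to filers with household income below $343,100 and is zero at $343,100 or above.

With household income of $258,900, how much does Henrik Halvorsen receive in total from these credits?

Child Tax Credit: $258,900 is $57,500 into a $125,000 phase-out range, leaving 67,500/125,000 of the credit: $6,750 × 67,500/125,000 = $3,645.
Low-Income Housing Credit: $258,900 is below the $343,100 cutoff, so the full $700 applies.
Total: $3,645 + $700 = $4,345.

$4,345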